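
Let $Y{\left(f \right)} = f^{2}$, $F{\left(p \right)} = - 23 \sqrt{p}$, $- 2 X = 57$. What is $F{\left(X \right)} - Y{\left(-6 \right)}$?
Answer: $-36 - \frac{23 i \sqrt{114}}{2} \approx -36.0 - 122.79 i$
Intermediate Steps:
$X = - \frac{57}{2}$ ($X = \left(- \frac{1}{2}\right) 57 = - \frac{57}{2} \approx -28.5$)
$F{\left(X \right)} - Y{\left(-6 \right)} = - 23 \sqrt{- \frac{57}{2}} - \left(-6\right)^{2} = - 23 \frac{i \sqrt{114}}{2} - 36 = - \frac{23 i \sqrt{114}}{2} - 36 = -36 - \frac{23 i \sqrt{114}}{2}$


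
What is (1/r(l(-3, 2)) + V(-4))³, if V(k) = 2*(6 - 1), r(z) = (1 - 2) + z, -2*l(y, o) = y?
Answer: 1728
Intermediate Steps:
l(y, o) = -y/2
r(z) = -1 + z
V(k) = 10 (V(k) = 2*5 = 10)
(1/r(l(-3, 2)) + V(-4))³ = (1/(-1 - ½*(-3)) + 10)³ = (1/(-1 + 3/2) + 10)³ = (1/(½) + 10)³ = (2 + 10)³ = 12³ = 1728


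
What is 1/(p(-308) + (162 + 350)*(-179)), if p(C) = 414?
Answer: -1/91234 ≈ -1.0961e-5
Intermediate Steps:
1/(p(-308) + (162 + 350)*(-179)) = 1/(414 + (162 + 350)*(-179)) = 1/(414 + 512*(-179)) = 1/(414 - 91648) = 1/(-91234) = -1/91234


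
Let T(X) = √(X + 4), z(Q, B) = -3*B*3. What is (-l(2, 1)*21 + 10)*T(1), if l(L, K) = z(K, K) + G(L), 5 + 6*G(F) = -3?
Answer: 227*√5 ≈ 507.59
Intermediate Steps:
z(Q, B) = -9*B
G(F) = -4/3 (G(F) = -⅚ + (⅙)*(-3) = -⅚ - ½ = -4/3)
T(X) = √(4 + X)
l(L, K) = -4/3 - 9*K (l(L, K) = -9*K - 4/3 = -4/3 - 9*K)
(-l(2, 1)*21 + 10)*T(1) = (-(-4/3 - 9*1)*21 + 10)*√(4 + 1) = (-(-4/3 - 9)*21 + 10)*√5 = (-1*(-31/3)*21 + 10)*√5 = ((31/3)*21 + 10)*√5 = (217 + 10)*√5 = 227*√5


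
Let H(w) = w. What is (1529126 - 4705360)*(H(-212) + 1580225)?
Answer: -5018491011042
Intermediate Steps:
(1529126 - 4705360)*(H(-212) + 1580225) = (1529126 - 4705360)*(-212 + 1580225) = -3176234*1580013 = -5018491011042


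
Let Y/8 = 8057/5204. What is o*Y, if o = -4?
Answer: -64456/1301 ≈ -49.543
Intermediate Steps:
Y = 16114/1301 (Y = 8*(8057/5204) = 16114/1301 ≈ 12.386)
o*Y = -4*16114/1301 = -64456/1301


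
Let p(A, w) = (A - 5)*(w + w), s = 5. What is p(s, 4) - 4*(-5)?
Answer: 20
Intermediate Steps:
p(A, w) = 2*w*(-5 + A) (p(A, w) = (-5 + A)*(2*w) = 2*w*(-5 + A))
p(s, 4) - 4*(-5) = 2*4*(-5 + 5) - 4*(-5) = 2*4*0 + 20 = 0 + 20 = 20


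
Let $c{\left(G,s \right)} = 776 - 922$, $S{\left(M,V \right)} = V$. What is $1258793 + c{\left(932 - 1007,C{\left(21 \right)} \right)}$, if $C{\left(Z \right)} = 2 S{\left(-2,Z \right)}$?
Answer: $1258647$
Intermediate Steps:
$C{\left(Z \right)} = 2 Z$
$c{\left(G,s \right)} = -146$
$1258793 + c{\left(932 - 1007,C{\left(21 \right)} \right)} = 1258793 - 146 = 1258647$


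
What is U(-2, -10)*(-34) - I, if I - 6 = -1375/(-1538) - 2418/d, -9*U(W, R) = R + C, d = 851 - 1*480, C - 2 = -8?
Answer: -312338773/5135382 ≈ -60.821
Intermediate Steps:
C = -6 (C = 2 - 8 = -6)
d = 371 (d = 851 - 480 = 371)
U(W, R) = 2/3 - R/9 (U(W, R) = -(R - 6)/9 = -(-6 + R)/9 = 2/3 - R/9)
I = 214829/570598 (I = 6 + (-1375/(-1538) - 2418/371) = 6 + (-1375*(-1/1538) - 2418*1/371) = 6 + (1375/1538 - 2418/371) = 6 - 3208759/570598 = 214829/570598 ≈ 0.37650)
U(-2, -10)*(-34) - I = (2/3 - 1/9*(-10))*(-34) - 1*214829/570598 = (2/3 + 10/9)*(-34) - 214829/570598 = (16/9)*(-34) - 214829/570598 = -544/9 - 214829/570598 = -312338773/5135382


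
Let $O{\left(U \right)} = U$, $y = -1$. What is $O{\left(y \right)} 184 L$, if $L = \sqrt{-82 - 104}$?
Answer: $- 184 i \sqrt{186} \approx - 2509.4 i$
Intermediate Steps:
$L = i \sqrt{186}$ ($L = \sqrt{-186} = i \sqrt{186} \approx 13.638 i$)
$O{\left(y \right)} 184 L = \left(-1\right) 184 i \sqrt{186} = - 184 i \sqrt{186}$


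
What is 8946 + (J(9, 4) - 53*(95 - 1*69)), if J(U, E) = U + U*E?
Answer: 7613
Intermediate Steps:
J(U, E) = U + E*U
8946 + (J(9, 4) - 53*(95 - 1*69)) = 8946 + (9*(1 + 4) - 53*(95 - 1*69)) = 8946 + (9*5 - 53*(95 - 69)) = 8946 + (45 - 53*26) = 8946 + (45 - 1378) = 8946 - 1333 = 7613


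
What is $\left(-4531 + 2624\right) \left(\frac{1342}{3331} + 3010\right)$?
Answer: $- \frac{19122732364}{3331} \approx -5.7408 \cdot 10^{6}$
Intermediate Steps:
$\left(-4531 + 2624\right) \left(\frac{1342}{3331} + 3010\right) = - 1907 \left(1342 \cdot \frac{1}{3331} + 3010\right) = - 1907 \left(\frac{1342}{3331} + 3010\right) = \left(-1907\right) \frac{10027652}{3331} = - \frac{19122732364}{3331}$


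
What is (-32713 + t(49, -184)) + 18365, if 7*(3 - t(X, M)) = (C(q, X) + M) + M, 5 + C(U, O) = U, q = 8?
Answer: -100050/7 ≈ -14293.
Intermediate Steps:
C(U, O) = -5 + U
t(X, M) = 18/7 - 2*M/7 (t(X, M) = 3 - (((-5 + 8) + M) + M)/7 = 3 - ((3 + M) + M)/7 = 3 - (3 + 2*M)/7 = 3 + (-3/7 - 2*M/7) = 18/7 - 2*M/7)
(-32713 + t(49, -184)) + 18365 = (-32713 + (18/7 - 2/7*(-184))) + 18365 = (-32713 + (18/7 + 368/7)) + 18365 = (-32713 + 386/7) + 18365 = -228605/7 + 18365 = -100050/7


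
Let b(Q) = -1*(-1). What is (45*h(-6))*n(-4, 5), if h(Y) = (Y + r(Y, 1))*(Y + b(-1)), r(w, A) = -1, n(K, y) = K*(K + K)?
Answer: 50400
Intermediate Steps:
n(K, y) = 2*K**2 (n(K, y) = K*(2*K) = 2*K**2)
b(Q) = 1
h(Y) = (1 + Y)*(-1 + Y) (h(Y) = (Y - 1)*(Y + 1) = (-1 + Y)*(1 + Y) = (1 + Y)*(-1 + Y))
(45*h(-6))*n(-4, 5) = (45*(-1 + (-6)**2))*(2*(-4)**2) = (45*(-1 + 36))*(2*16) = (45*35)*32 = 1575*32 = 50400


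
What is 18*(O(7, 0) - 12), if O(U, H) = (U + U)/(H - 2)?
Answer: -342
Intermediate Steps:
O(U, H) = 2*U/(-2 + H) (O(U, H) = (2*U)/(-2 + H) = 2*U/(-2 + H))
18*(O(7, 0) - 12) = 18*(2*7/(-2 + 0) - 12) = 18*(2*7/(-2) - 12) = 18*(2*7*(-1/2) - 12) = 18*(-7 - 12) = 18*(-19) = -342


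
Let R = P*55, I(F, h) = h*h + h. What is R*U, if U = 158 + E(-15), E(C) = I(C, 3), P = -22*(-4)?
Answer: 822800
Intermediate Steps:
P = 88
I(F, h) = h + h² (I(F, h) = h² + h = h + h²)
E(C) = 12 (E(C) = 3*(1 + 3) = 3*4 = 12)
R = 4840 (R = 88*55 = 4840)
U = 170 (U = 158 + 12 = 170)
R*U = 4840*170 = 822800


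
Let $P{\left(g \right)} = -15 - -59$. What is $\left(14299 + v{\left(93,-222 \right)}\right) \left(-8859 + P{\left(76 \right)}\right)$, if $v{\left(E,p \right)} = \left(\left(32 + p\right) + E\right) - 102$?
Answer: $-124291500$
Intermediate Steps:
$P{\left(g \right)} = 44$ ($P{\left(g \right)} = -15 + 59 = 44$)
$v{\left(E,p \right)} = -70 + E + p$ ($v{\left(E,p \right)} = \left(32 + E + p\right) - 102 = -70 + E + p$)
$\left(14299 + v{\left(93,-222 \right)}\right) \left(-8859 + P{\left(76 \right)}\right) = \left(14299 - 199\right) \left(-8859 + 44\right) = \left(14299 - 199\right) \left(-8815\right) = 14100 \left(-8815\right) = -124291500$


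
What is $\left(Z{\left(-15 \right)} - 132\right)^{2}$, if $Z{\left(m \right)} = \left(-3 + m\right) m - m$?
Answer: $23409$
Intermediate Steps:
$Z{\left(m \right)} = - m + m \left(-3 + m\right)$ ($Z{\left(m \right)} = m \left(-3 + m\right) - m = - m + m \left(-3 + m\right)$)
$\left(Z{\left(-15 \right)} - 132\right)^{2} = \left(- 15 \left(-4 - 15\right) - 132\right)^{2} = \left(\left(-15\right) \left(-19\right) - 132\right)^{2} = \left(285 - 132\right)^{2} = 153^{2} = 23409$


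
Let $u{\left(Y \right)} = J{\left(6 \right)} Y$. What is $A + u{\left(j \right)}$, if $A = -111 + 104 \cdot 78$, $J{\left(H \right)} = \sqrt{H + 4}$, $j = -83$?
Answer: $8001 - 83 \sqrt{10} \approx 7738.5$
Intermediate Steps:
$J{\left(H \right)} = \sqrt{4 + H}$
$A = 8001$ ($A = -111 + 8112 = 8001$)
$u{\left(Y \right)} = Y \sqrt{10}$ ($u{\left(Y \right)} = \sqrt{4 + 6} Y = \sqrt{10} Y = Y \sqrt{10}$)
$A + u{\left(j \right)} = 8001 - 83 \sqrt{10}$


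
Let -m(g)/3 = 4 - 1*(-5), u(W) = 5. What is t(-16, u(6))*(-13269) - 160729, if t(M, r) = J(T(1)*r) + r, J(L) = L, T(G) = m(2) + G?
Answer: 1497896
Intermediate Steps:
m(g) = -27 (m(g) = -3*(4 - 1*(-5)) = -3*(4 + 5) = -3*9 = -27)
T(G) = -27 + G
t(M, r) = -25*r (t(M, r) = (-27 + 1)*r + r = -26*r + r = -25*r)
t(-16, u(6))*(-13269) - 160729 = -25*5*(-13269) - 160729 = -125*(-13269) - 160729 = 1658625 - 160729 = 1497896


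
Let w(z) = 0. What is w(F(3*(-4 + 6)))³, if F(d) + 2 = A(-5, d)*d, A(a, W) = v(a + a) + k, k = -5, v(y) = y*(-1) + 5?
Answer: 0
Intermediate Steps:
v(y) = 5 - y (v(y) = -y + 5 = 5 - y)
A(a, W) = -2*a (A(a, W) = (5 - (a + a)) - 5 = (5 - 2*a) - 5 = -2*a)
F(d) = -2 + 10*d (F(d) = -2 + (-2*(-5))*d = -2 + 10*d)
w(F(3*(-4 + 6)))³ = 0³ = 0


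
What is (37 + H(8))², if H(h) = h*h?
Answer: 10201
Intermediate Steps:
H(h) = h²
(37 + H(8))² = (37 + 8²)² = (37 + 64)² = 101² = 10201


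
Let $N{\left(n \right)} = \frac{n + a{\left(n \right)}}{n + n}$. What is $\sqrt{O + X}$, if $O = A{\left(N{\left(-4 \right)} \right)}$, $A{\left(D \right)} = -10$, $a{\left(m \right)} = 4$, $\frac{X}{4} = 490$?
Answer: $5 \sqrt{78} \approx 44.159$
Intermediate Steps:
$X = 1960$ ($X = 4 \cdot 490 = 1960$)
$N{\left(n \right)} = \frac{4 + n}{2 n}$ ($N{\left(n \right)} = \frac{n + 4}{n + n} = \frac{4 + n}{2 n}$)
$O = -10$
$\sqrt{O + X} = \sqrt{-10 + 1960} = \sqrt{1950} = 5 \sqrt{78}$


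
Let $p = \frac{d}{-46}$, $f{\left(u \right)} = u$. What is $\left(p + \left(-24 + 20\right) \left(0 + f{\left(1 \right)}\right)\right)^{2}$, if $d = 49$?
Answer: $\frac{54289}{2116} \approx 25.656$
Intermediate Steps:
$p = - \frac{49}{46}$ ($p = \frac{49}{-46} = 49 \left(- \frac{1}{46}\right) = - \frac{49}{46} \approx -1.0652$)
$\left(p + \left(-24 + 20\right) \left(0 + f{\left(1 \right)}\right)\right)^{2} = \left(- \frac{49}{46} + \left(-24 + 20\right) \left(0 + 1\right)\right)^{2} = \left(- \frac{49}{46} - 4\right)^{2} = \left(- \frac{233}{46}\right)^{2} = \frac{54289}{2116}$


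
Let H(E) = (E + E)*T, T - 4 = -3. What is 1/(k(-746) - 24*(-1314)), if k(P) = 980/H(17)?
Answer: 17/536602 ≈ 3.1681e-5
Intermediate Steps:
T = 1 (T = 4 - 3 = 1)
H(E) = 2*E (H(E) = (E + E)*1 = (2*E)*1 = 2*E)
k(P) = 490/17 (k(P) = 980/((2*17)) = 980/34 = 980*(1/34) = 490/17)
1/(k(-746) - 24*(-1314)) = 1/(490/17 - 24*(-1314)) = 1/(490/17 + 31536) = 1/(536602/17) = 17/536602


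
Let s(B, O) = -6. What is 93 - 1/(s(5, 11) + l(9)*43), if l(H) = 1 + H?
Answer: 39431/424 ≈ 92.998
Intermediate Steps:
93 - 1/(s(5, 11) + l(9)*43) = 93 - 1/(-6 + (1 + 9)*43) = 93 - 1/(-6 + 10*43) = 93 - 1/(-6 + 430) = 93 - 1/424 = 39431/424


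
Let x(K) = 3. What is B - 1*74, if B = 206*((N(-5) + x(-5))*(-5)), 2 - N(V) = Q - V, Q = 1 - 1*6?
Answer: -5224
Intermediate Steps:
Q = -5 (Q = 1 - 6 = -5)
N(V) = 7 + V (N(V) = 2 - (-5 - V) = 2 + (5 + V) = 7 + V)
B = -5150 (B = 206*(((7 - 5) + 3)*(-5)) = 206*((2 + 3)*(-5)) = 206*(5*(-5)) = 206*(-25) = -5150)
B - 1*74 = -5150 - 1*74 = -5150 - 74 = -5224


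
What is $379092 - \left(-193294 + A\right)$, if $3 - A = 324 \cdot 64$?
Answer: $593119$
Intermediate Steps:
$A = -20733$ ($A = 3 - 324 \cdot 64 = 3 - 20736 = -20733$)
$379092 - \left(-193294 + A\right) = 379092 + \left(193294 - -20733\right) = 379092 + \left(193294 + 20733\right) = 379092 + 214027 = 593119$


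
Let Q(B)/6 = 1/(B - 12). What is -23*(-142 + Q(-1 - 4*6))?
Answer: 120980/37 ≈ 3269.7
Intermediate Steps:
Q(B) = 6/(-12 + B) (Q(B) = 6/(B - 12) = 6/(-12 + B))
-23*(-142 + Q(-1 - 4*6)) = -23*(-142 + 6/(-12 + (-1 - 4*6))) = -23*(-142 + 6/(-12 + (-1 - 24))) = -23*(-142 + 6/(-12 - 25)) = -23*(-142 + 6/(-37)) = -23*(-142 + 6*(-1/37)) = -23*(-142 - 6/37) = -23*(-5260/37) = 120980/37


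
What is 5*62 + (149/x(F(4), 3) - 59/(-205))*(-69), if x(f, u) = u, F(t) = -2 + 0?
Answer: -643056/205 ≈ -3136.9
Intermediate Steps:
F(t) = -2
5*62 + (149/x(F(4), 3) - 59/(-205))*(-69) = 5*62 + (149/3 - 59/(-205))*(-69) = 310 + (149*(1/3) - 59*(-1/205))*(-69) = 310 + (149/3 + 59/205)*(-69) = 310 + (30722/615)*(-69) = 310 - 706606/205 = -643056/205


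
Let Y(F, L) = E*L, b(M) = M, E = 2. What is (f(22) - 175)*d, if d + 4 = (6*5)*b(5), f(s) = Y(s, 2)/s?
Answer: -280758/11 ≈ -25523.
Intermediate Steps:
Y(F, L) = 2*L
f(s) = 4/s (f(s) = (2*2)/s = 4/s)
d = 146 (d = -4 + (6*5)*5 = -4 + 30*5 = -4 + 150 = 146)
(f(22) - 175)*d = (4/22 - 175)*146 = (4*(1/22) - 175)*146 = (2/11 - 175)*146 = -1923/11*146 = -280758/11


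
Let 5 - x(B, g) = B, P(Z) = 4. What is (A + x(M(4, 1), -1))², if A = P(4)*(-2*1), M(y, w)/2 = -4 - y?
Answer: 169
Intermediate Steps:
M(y, w) = -8 - 2*y (M(y, w) = 2*(-4 - y) = -8 - 2*y)
x(B, g) = 5 - B
A = -8 (A = 4*(-2*1) = 4*(-2) = -8)
(A + x(M(4, 1), -1))² = (-8 + (5 - (-8 - 2*4)))² = (-8 + (5 - (-8 - 8)))² = (-8 + (5 - 1*(-16)))² = (-8 + (5 + 16))² = (-8 + 21)² = 13² = 169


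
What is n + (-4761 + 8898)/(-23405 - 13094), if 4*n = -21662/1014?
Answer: -403710505/74019972 ≈ -5.4541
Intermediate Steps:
n = -10831/2028 (n = (-21662/1014)/4 = (-21662*1/1014)/4 = (1/4)*(-10831/507) = -10831/2028 ≈ -5.3407)
n + (-4761 + 8898)/(-23405 - 13094) = -10831/2028 + (-4761 + 8898)/(-23405 - 13094) = -10831/2028 + 4137/(-36499) = -10831/2028 + 4137*(-1/36499) = -10831/2028 - 4137/36499 = -403710505/74019972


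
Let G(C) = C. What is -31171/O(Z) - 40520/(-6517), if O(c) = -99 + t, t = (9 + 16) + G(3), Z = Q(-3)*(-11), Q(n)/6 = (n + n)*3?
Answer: 206018327/462707 ≈ 445.25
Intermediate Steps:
Q(n) = 36*n (Q(n) = 6*((n + n)*3) = 6*((2*n)*3) = 6*(6*n) = 36*n)
Z = 1188 (Z = (36*(-3))*(-11) = -108*(-11) = 1188)
t = 28 (t = (9 + 16) + 3 = 25 + 3 = 28)
O(c) = -71 (O(c) = -99 + 28 = -71)
-31171/O(Z) - 40520/(-6517) = -31171/(-71) - 40520/(-6517) = -31171*(-1/71) - 40520*(-1/6517) = 31171/71 + 40520/6517 = 206018327/462707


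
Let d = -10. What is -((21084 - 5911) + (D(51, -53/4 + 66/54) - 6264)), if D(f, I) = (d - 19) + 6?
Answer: -8886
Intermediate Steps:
D(f, I) = -23 (D(f, I) = (-10 - 19) + 6 = -29 + 6 = -23)
-((21084 - 5911) + (D(51, -53/4 + 66/54) - 6264)) = -((21084 - 5911) + (-23 - 6264)) = -(15173 - 6287) = -1*8886 = -8886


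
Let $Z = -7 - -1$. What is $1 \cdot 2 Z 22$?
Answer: $-264$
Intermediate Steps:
$Z = -6$ ($Z = -7 + 1 = -6$)
$1 \cdot 2 Z 22 = 1 \cdot 2 \left(-6\right) 22 = 2 \left(-6\right) 22 = \left(-12\right) 22 = -264$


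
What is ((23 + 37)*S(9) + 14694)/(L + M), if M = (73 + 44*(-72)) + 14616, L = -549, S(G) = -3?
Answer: 7257/5486 ≈ 1.3228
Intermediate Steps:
M = 11521 (M = (73 - 3168) + 14616 = -3095 + 14616 = 11521)
((23 + 37)*S(9) + 14694)/(L + M) = ((23 + 37)*(-3) + 14694)/(-549 + 11521) = (60*(-3) + 14694)/10972 = (-180 + 14694)*(1/10972) = 14514*(1/10972) = 7257/5486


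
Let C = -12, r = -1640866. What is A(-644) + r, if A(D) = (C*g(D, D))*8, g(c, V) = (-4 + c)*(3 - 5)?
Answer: -1765282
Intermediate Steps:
g(c, V) = 8 - 2*c (g(c, V) = (-4 + c)*(-2) = 8 - 2*c)
A(D) = -768 + 192*D (A(D) = -12*(8 - 2*D)*8 = (-96 + 24*D)*8 = -768 + 192*D)
A(-644) + r = (-768 + 192*(-644)) - 1640866 = (-768 - 123648) - 1640866 = -124416 - 1640866 = -1765282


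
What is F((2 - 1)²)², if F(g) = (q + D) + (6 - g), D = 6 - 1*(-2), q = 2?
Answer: 225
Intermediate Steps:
D = 8 (D = 6 + 2 = 8)
F(g) = 16 - g (F(g) = (2 + 8) + (6 - g) = 10 + (6 - g) = 16 - g)
F((2 - 1)²)² = (16 - (2 - 1)²)² = (16 - 1*1²)² = (16 - 1*1)² = (16 - 1)² = 15² = 225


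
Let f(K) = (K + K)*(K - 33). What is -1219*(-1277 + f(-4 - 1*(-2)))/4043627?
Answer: 1386003/4043627 ≈ 0.34276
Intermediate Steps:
f(K) = 2*K*(-33 + K) (f(K) = (2*K)*(-33 + K) = 2*K*(-33 + K))
-1219*(-1277 + f(-4 - 1*(-2)))/4043627 = -1219*(-1277 + 2*(-4 - 1*(-2))*(-33 + (-4 - 1*(-2))))/4043627 = -1219*(-1277 + 2*(-4 + 2)*(-33 + (-4 + 2)))*(1/4043627) = -1219*(-1277 + 2*(-2)*(-33 - 2))*(1/4043627) = -1219*(-1277 + 2*(-2)*(-35))*(1/4043627) = -1219*(-1277 + 140)*(1/4043627) = -1219*(-1137)*(1/4043627) = 1386003*(1/4043627) = 1386003/4043627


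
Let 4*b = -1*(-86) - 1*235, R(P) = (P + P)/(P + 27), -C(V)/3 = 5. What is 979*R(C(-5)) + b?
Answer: -9939/4 ≈ -2484.8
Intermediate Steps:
C(V) = -15 (C(V) = -3*5 = -15)
R(P) = 2*P/(27 + P) (R(P) = (2*P)/(27 + P) = 2*P/(27 + P))
b = -149/4 (b = (-1*(-86) - 1*235)/4 = (86 - 235)/4 = (¼)*(-149) = -149/4 ≈ -37.250)
979*R(C(-5)) + b = 979*(2*(-15)/(27 - 15)) - 149/4 = 979*(2*(-15)/12) - 149/4 = 979*(2*(-15)*(1/12)) - 149/4 = 979*(-5/2) - 149/4 = -4895/2 - 149/4 = -9939/4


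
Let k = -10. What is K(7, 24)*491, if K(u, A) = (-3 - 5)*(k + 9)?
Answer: 3928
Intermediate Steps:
K(u, A) = 8 (K(u, A) = (-3 - 5)*(-10 + 9) = -8*(-1) = 8)
K(7, 24)*491 = 8*491 = 3928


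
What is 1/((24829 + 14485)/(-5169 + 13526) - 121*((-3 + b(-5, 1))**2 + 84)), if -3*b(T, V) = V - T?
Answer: -8357/110181159 ≈ -7.5848e-5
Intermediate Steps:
b(T, V) = -V/3 + T/3 (b(T, V) = -(V - T)/3 = -V/3 + T/3)
1/((24829 + 14485)/(-5169 + 13526) - 121*((-3 + b(-5, 1))**2 + 84)) = 1/((24829 + 14485)/(-5169 + 13526) - 121*((-3 + (-1/3*1 + (1/3)*(-5)))**2 + 84)) = 1/(39314/8357 - 121*((-3 + (-1/3 - 5/3))**2 + 84)) = 1/(39314*(1/8357) - 121*((-3 - 2)**2 + 84)) = 1/(39314/8357 - 121*((-5)**2 + 84)) = 1/(39314/8357 - 121*(25 + 84)) = 1/(39314/8357 - 121*109) = 1/(39314/8357 - 13189) = 1/(-110181159/8357) = -8357/110181159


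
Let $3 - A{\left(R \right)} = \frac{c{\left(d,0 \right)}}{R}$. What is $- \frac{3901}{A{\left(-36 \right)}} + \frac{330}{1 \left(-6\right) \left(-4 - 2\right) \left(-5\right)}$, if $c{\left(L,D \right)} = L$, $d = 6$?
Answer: $- \frac{140645}{114} \approx -1233.7$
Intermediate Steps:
$A{\left(R \right)} = 3 - \frac{6}{R}$
$- \frac{3901}{A{\left(-36 \right)}} + \frac{330}{1 \left(-6\right) \left(-4 - 2\right) \left(-5\right)} = - \frac{3901}{3 - \frac{6}{-36}} + \frac{330}{1 \left(-6\right) \left(-4 - 2\right) \left(-5\right)} = - \frac{3901}{3 - - \frac{1}{6}} + \frac{330}{\left(-6\right) \left(\left(-6\right) \left(-5\right)\right)} = - \frac{3901}{3 + \frac{1}{6}} + \frac{330}{\left(-6\right) 30} = - \frac{3901}{\frac{19}{6}} + \frac{330}{-180} = \left(-3901\right) \frac{6}{19} + 330 \left(- \frac{1}{180}\right) = - \frac{23406}{19} - \frac{11}{6} = - \frac{140645}{114}$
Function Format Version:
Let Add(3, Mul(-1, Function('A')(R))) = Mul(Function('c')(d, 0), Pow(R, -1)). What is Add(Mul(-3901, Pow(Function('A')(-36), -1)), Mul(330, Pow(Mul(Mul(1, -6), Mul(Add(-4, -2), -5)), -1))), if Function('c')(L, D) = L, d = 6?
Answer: Rational(-140645, 114) ≈ -1233.7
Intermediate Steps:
Function('A')(R) = Add(3, Mul(-6, Pow(R, -1))) (Function('A')(R) = Add(3, Mul(-1, Mul(6, Pow(R, -1)))) = Add(3, Mul(-6, Pow(R, -1))))
Add(Mul(-3901, Pow(Function('A')(-36), -1)), Mul(330, Pow(Mul(Mul(1, -6), Mul(Add(-4, -2), -5)), -1))) = Add(Mul(-3901, Pow(Add(3, Mul(-6, Pow(-36, -1))), -1)), Mul(330, Pow(Mul(Mul(1, -6), Mul(Add(-4, -2), -5)), -1))) = Add(Mul(-3901, Pow(Add(3, Mul(-6, Rational(-1, 36))), -1)), Mul(330, Pow(Mul(-6, Mul(-6, -5)), -1))) = Add(Mul(-3901, Pow(Add(3, Rational(1, 6)), -1)), Mul(330, Pow(Mul(-6, 30), -1))) = Add(Mul(-3901, Pow(Rational(19, 6), -1)), Mul(330, Pow(-180, -1))) = Add(Mul(-3901, Rational(6, 19)), Mul(330, Rational(-1, 180))) = Add(Rational(-23406, 19), Rational(-11, 6)) = Rational(-140645, 114)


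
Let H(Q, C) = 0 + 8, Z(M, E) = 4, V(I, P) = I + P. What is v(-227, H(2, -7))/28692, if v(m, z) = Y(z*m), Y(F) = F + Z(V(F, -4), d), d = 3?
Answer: -151/2391 ≈ -0.063154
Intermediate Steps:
Y(F) = 4 + F (Y(F) = F + 4 = 4 + F)
H(Q, C) = 8
v(m, z) = 4 + m*z (v(m, z) = 4 + z*m = 4 + m*z)
v(-227, H(2, -7))/28692 = (4 - 227*8)/28692 = (4 - 1816)*(1/28692) = -1812*1/28692 = -151/2391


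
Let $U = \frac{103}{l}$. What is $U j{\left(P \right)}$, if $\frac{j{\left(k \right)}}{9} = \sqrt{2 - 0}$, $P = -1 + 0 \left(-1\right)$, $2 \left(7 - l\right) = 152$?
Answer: $- \frac{309 \sqrt{2}}{23} \approx -19.0$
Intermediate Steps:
$l = -69$ ($l = 7 - 76 = -69$)
$P = -1$ ($P = -1 + 0 = -1$)
$j{\left(k \right)} = 9 \sqrt{2}$ ($j{\left(k \right)} = 9 \sqrt{2 - 0} = 9 \sqrt{2 + 0} = 9 \sqrt{2}$)
$U = - \frac{103}{69}$ ($U = \frac{103}{-69} = 103 \left(- \frac{1}{69}\right) = - \frac{103}{69} \approx -1.4928$)
$U j{\left(P \right)} = - \frac{103 \cdot 9 \sqrt{2}}{69} = - \frac{309 \sqrt{2}}{23}$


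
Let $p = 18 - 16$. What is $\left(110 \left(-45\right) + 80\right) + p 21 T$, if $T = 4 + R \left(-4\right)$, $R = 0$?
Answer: $-4702$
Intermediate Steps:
$T = 4$ ($T = 4 + 0 \left(-4\right) = 4 + 0 = 4$)
$p = 2$ ($p = 18 - 16 = 2$)
$\left(110 \left(-45\right) + 80\right) + p 21 T = \left(110 \left(-45\right) + 80\right) + 2 \cdot 21 \cdot 4 = \left(-4950 + 80\right) + 42 \cdot 4 = -4870 + 168 = -4702$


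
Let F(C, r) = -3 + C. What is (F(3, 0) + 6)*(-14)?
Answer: -84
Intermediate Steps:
(F(3, 0) + 6)*(-14) = ((-3 + 3) + 6)*(-14) = (0 + 6)*(-14) = 6*(-14) = -84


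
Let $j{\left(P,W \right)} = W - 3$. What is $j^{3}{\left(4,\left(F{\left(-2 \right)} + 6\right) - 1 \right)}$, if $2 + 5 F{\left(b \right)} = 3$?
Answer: $\frac{1331}{125} \approx 10.648$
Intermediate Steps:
$F{\left(b \right)} = \frac{1}{5}$ ($F{\left(b \right)} = - \frac{2}{5} + \frac{1}{5} \cdot 3 = - \frac{2}{5} + \frac{3}{5} = \frac{1}{5}$)
$j{\left(P,W \right)} = -3 + W$
$j^{3}{\left(4,\left(F{\left(-2 \right)} + 6\right) - 1 \right)} = \left(-3 + \left(\left(\frac{1}{5} + 6\right) - 1\right)\right)^{3} = \left(-3 + \left(\frac{31}{5} - 1\right)\right)^{3} = \left(-3 + \frac{26}{5}\right)^{3} = \left(\frac{11}{5}\right)^{3} = \frac{1331}{125}$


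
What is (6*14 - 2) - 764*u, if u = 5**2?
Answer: -19018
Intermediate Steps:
u = 25
(6*14 - 2) - 764*u = (6*14 - 2) - 764*25 = (84 - 2) - 19100 = 82 - 19100 = -19018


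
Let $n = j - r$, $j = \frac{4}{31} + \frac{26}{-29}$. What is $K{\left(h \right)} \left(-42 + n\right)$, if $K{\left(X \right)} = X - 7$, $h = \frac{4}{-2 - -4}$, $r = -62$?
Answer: $- \frac{86450}{899} \approx -96.162$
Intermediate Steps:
$h = 2$ ($h = \frac{4}{-2 + 4} = \frac{4}{2} = 4 \cdot \frac{1}{2} = 2$)
$K{\left(X \right)} = -7 + X$ ($K{\left(X \right)} = X - 7 = -7 + X$)
$j = - \frac{690}{899}$ ($j = 4 \cdot \frac{1}{31} + 26 \left(- \frac{1}{29}\right) = \frac{4}{31} - \frac{26}{29} = - \frac{690}{899} \approx -0.76752$)
$n = \frac{55048}{899}$ ($n = - \frac{690}{899} - -62 = - \frac{690}{899} + 62 = \frac{55048}{899} \approx 61.232$)
$K{\left(h \right)} \left(-42 + n\right) = \left(-7 + 2\right) \left(-42 + \frac{55048}{899}\right) = \left(-5\right) \frac{17290}{899} = - \frac{86450}{899}$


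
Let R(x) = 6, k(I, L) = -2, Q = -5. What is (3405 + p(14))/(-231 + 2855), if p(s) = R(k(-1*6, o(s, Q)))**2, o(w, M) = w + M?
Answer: 3441/2624 ≈ 1.3114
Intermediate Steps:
o(w, M) = M + w
p(s) = 36 (p(s) = 6**2 = 36)
(3405 + p(14))/(-231 + 2855) = (3405 + 36)/(-231 + 2855) = 3441/2624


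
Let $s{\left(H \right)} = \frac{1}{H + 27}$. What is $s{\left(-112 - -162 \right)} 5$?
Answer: $\frac{5}{77} \approx 0.064935$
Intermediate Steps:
$s{\left(H \right)} = \frac{1}{27 + H}$
$s{\left(-112 - -162 \right)} 5 = \frac{1}{27 - -50} \cdot 5 = \frac{1}{27 + \left(-112 + 162\right)} 5 = \frac{1}{27 + 50} \cdot 5 = \frac{1}{77} \cdot 5 = \frac{5}{77}$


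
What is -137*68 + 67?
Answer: -9249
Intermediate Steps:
-137*68 + 67 = -9316 + 67 = -9249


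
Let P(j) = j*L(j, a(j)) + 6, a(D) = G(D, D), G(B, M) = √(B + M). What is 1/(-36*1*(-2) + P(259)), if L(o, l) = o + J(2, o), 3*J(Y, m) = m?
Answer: 3/268558 ≈ 1.1171e-5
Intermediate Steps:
a(D) = √2*√D (a(D) = √(D + D) = √(2*D) = √2*√D)
J(Y, m) = m/3
L(o, l) = 4*o/3 (L(o, l) = o + o/3 = 4*o/3)
P(j) = 6 + 4*j²/3 (P(j) = j*(4*j/3) + 6 = 4*j²/3 + 6 = 6 + 4*j²/3)
1/(-36*1*(-2) + P(259)) = 1/(-36*1*(-2) + (6 + (4/3)*259²)) = 1/(-36*(-2) + (6 + (4/3)*67081)) = 1/(72 + (6 + 268324/3)) = 1/(72 + 268342/3) = 1/(268558/3) = 3/268558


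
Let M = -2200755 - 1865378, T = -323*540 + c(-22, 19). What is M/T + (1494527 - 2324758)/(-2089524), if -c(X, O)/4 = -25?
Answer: 2160252089653/91061455920 ≈ 23.723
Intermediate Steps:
c(X, O) = 100 (c(X, O) = -4*(-25) = 100)
T = -174320 (T = -323*540 + 100 = -174420 + 100 = -174320)
M = -4066133
M/T + (1494527 - 2324758)/(-2089524) = -4066133/(-174320) + (1494527 - 2324758)/(-2089524) = -4066133*(-1/174320) - 830231*(-1/2089524) = 4066133/174320 + 830231/2089524 = 2160252089653/91061455920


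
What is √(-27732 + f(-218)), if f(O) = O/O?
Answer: I*√27731 ≈ 166.53*I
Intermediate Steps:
f(O) = 1
√(-27732 + f(-218)) = √(-27732 + 1) = √(-27731) = I*√27731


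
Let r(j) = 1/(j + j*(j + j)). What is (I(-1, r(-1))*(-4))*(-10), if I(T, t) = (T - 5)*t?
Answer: -240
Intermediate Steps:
r(j) = 1/(j + 2*j**2) (r(j) = 1/(j + j*(2*j)) = 1/(j + 2*j**2))
I(T, t) = t*(-5 + T) (I(T, t) = (-5 + T)*t = t*(-5 + T))
(I(-1, r(-1))*(-4))*(-10) = (((1/((-1)*(1 + 2*(-1))))*(-5 - 1))*(-4))*(-10) = ((-1/(1 - 2)*(-6))*(-4))*(-10) = ((-1/(-1)*(-6))*(-4))*(-10) = ((-1*(-1)*(-6))*(-4))*(-10) = ((1*(-6))*(-4))*(-10) = -6*(-4)*(-10) = 24*(-10) = -240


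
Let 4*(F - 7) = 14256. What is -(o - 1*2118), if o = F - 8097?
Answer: 6644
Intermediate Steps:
F = 3571 (F = 7 + (¼)*14256 = 7 + 3564 = 3571)
o = -4526 (o = 3571 - 8097 = -4526)
-(o - 1*2118) = -(-4526 - 1*2118) = -(-4526 - 2118) = -1*(-6644) = 6644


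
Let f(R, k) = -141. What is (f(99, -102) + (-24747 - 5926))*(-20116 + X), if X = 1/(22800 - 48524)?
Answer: 7972567616895/12862 ≈ 6.1985e+8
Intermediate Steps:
X = -1/25724 (X = 1/(-25724) = -1/25724 ≈ -3.8874e-5)
(f(99, -102) + (-24747 - 5926))*(-20116 + X) = (-141 + (-24747 - 5926))*(-20116 - 1/25724) = (-141 - 30673)*(-517463985/25724) = -30814*(-517463985/25724) = 7972567616895/12862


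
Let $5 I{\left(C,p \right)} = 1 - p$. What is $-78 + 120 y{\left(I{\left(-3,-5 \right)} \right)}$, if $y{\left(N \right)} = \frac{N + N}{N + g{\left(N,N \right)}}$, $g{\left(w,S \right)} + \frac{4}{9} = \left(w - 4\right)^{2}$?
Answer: $- \frac{43026}{967} \approx -44.494$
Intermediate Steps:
$g{\left(w,S \right)} = - \frac{4}{9} + \left(-4 + w\right)^{2}$ ($g{\left(w,S \right)} = - \frac{4}{9} + \left(w - 4\right)^{2} = - \frac{4}{9} + \left(-4 + w\right)^{2}$)
$I{\left(C,p \right)} = \frac{1}{5} - \frac{p}{5}$ ($I{\left(C,p \right)} = \frac{1 - p}{5} = \frac{1}{5} - \frac{p}{5}$)
$y{\left(N \right)} = \frac{2 N}{- \frac{4}{9} + N + \left(-4 + N\right)^{2}}$ ($y{\left(N \right)} = \frac{N + N}{N + \left(- \frac{4}{9} + \left(-4 + N\right)^{2}\right)} = \frac{2 N}{- \frac{4}{9} + N + \left(-4 + N\right)^{2}}$)
$-78 + 120 y{\left(I{\left(-3,-5 \right)} \right)} = -78 + 120 \frac{18 \left(\frac{1}{5} - -1\right)}{140 - 63 \left(\frac{1}{5} - -1\right) + 9 \left(\frac{1}{5} - -1\right)^{2}} = -78 + 120 \frac{18 \left(\frac{1}{5} + 1\right)}{140 - 63 \left(\frac{1}{5} + 1\right) + 9 \left(\frac{1}{5} + 1\right)^{2}} = -78 + 120 \cdot 18 \cdot \frac{6}{5} \frac{1}{140 - \frac{378}{5} + 9 \left(\frac{6}{5}\right)^{2}} = -78 + 120 \cdot 18 \cdot \frac{6}{5} \frac{1}{140 - \frac{378}{5} + 9 \cdot \frac{36}{25}} = -78 + 120 \cdot 18 \cdot \frac{6}{5} \frac{1}{140 - \frac{378}{5} + \frac{324}{25}} = -78 + 120 \cdot 18 \cdot \frac{6}{5} \frac{1}{\frac{1934}{25}} = -78 + 120 \cdot 18 \cdot \frac{6}{5} \cdot \frac{25}{1934} = -78 + 120 \cdot \frac{270}{967} = -78 + \frac{32400}{967} = - \frac{43026}{967}$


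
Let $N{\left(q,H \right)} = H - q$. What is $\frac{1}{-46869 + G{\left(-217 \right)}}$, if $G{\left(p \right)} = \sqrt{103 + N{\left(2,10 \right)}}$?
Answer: $- \frac{15623}{732234350} - \frac{\sqrt{111}}{2196703050} \approx -2.1341 \cdot 10^{-5}$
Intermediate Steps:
$G{\left(p \right)} = \sqrt{111}$ ($G{\left(p \right)} = \sqrt{103 + \left(10 - 2\right)} = \sqrt{103 + 8} = \sqrt{111}$)
$\frac{1}{-46869 + G{\left(-217 \right)}} = \frac{1}{-46869 + \sqrt{111}}$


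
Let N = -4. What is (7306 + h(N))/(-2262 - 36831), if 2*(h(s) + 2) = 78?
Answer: -7343/39093 ≈ -0.18783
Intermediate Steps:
h(s) = 37 (h(s) = -2 + (½)*78 = -2 + 39 = 37)
(7306 + h(N))/(-2262 - 36831) = (7306 + 37)/(-2262 - 36831) = 7343/(-39093) = 7343*(-1/39093) = -7343/39093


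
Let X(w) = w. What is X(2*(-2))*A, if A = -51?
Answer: 204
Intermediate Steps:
X(2*(-2))*A = (2*(-2))*(-51) = -4*(-51) = 204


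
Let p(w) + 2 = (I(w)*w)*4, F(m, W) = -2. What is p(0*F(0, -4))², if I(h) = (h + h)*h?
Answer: 4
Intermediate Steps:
I(h) = 2*h² (I(h) = (2*h)*h = 2*h²)
p(w) = -2 + 8*w³ (p(w) = -2 + ((2*w²)*w)*4 = -2 + (2*w³)*4 = -2 + 8*w³)
p(0*F(0, -4))² = (-2 + 8*(0*(-2))³)² = (-2 + 8*0³)² = (-2 + 8*0)² = (-2 + 0)² = (-2)² = 4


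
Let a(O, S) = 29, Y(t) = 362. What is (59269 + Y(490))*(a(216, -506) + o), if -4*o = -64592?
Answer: 964650687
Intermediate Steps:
o = 16148 (o = -¼*(-64592) = 16148)
(59269 + Y(490))*(a(216, -506) + o) = (59269 + 362)*(29 + 16148) = 59631*16177 = 964650687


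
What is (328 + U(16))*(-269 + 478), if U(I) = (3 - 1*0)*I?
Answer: 78584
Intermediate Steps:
U(I) = 3*I (U(I) = (3 + 0)*I = 3*I)
(328 + U(16))*(-269 + 478) = (328 + 3*16)*(-269 + 478) = (328 + 48)*209 = 376*209 = 78584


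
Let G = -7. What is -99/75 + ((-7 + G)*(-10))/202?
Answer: -1583/2525 ≈ -0.62693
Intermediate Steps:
-99/75 + ((-7 + G)*(-10))/202 = -99/75 + ((-7 - 7)*(-10))/202 = -99*1/75 - 14*(-10)*(1/202) = -33/25 + 140*(1/202) = -33/25 + 70/101 = -1583/2525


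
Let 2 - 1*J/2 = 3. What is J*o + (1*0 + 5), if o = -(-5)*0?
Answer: 5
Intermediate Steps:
J = -2 (J = 4 - 2*3 = 4 - 6 = -2)
o = 0 (o = -5*0 = 0)
J*o + (1*0 + 5) = -2*0 + (1*0 + 5) = 0 + (0 + 5) = 0 + 5 = 5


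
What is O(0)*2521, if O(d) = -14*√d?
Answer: 0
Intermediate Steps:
O(0)*2521 = -14*√0*2521 = -14*0*2521 = 0*2521 = 0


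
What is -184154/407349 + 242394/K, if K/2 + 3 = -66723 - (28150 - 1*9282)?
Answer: -65131954229/34866630306 ≈ -1.8680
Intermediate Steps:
K = -171188 (K = -6 + 2*(-66723 - (28150 - 1*9282)) = -6 + 2*(-66723 - (28150 - 9282)) = -6 + 2*(-66723 - 1*18868) = -6 + 2*(-66723 - 18868) = -6 + 2*(-85591) = -6 - 171182 = -171188)
-184154/407349 + 242394/K = -184154/407349 + 242394/(-171188) = -184154*1/407349 + 242394*(-1/171188) = -184154/407349 - 121197/85594 = -65131954229/34866630306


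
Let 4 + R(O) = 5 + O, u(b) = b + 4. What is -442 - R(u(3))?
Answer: -450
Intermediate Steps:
u(b) = 4 + b
R(O) = 1 + O (R(O) = -4 + (5 + O) = 1 + O)
-442 - R(u(3)) = -442 - (1 + (4 + 3)) = -442 - (1 + 7) = -442 - 1*8 = -442 - 8 = -450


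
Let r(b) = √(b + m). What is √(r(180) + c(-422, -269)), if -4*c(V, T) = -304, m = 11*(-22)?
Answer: √(76 + I*√62) ≈ 8.7295 + 0.451*I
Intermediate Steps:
m = -242
c(V, T) = 76 (c(V, T) = -¼*(-304) = 76)
r(b) = √(-242 + b) (r(b) = √(b - 242) = √(-242 + b))
√(r(180) + c(-422, -269)) = √(√(-242 + 180) + 76) = √(√(-62) + 76) = √(I*√62 + 76) = √(76 + I*√62)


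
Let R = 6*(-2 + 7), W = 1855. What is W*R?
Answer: 55650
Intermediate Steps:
R = 30 (R = 6*5 = 30)
W*R = 1855*30 = 55650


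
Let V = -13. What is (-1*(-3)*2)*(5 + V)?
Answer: -48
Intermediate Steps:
(-1*(-3)*2)*(5 + V) = (-1*(-3)*2)*(5 - 13) = (3*2)*(-8) = 6*(-8) = -48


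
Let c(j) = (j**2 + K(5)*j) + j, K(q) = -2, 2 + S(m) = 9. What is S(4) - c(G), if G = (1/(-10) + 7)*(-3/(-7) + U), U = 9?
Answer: -5096459/1225 ≈ -4160.4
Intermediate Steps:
S(m) = 7 (S(m) = -2 + 9 = 7)
G = 2277/35 (G = (1/(-10) + 7)*(-3/(-7) + 9) = (-1/10 + 7)*(-3*(-1/7) + 9) = 69*(3/7 + 9)/10 = (69/10)*(66/7) = 2277/35 ≈ 65.057)
c(j) = j**2 - j (c(j) = (j**2 - 2*j) + j = j**2 - j)
S(4) - c(G) = 7 - 2277*(-1 + 2277/35)/35 = 7 - 2277*2242/(35*35) = 7 - 1*5105034/1225 = 7 - 5105034/1225 = -5096459/1225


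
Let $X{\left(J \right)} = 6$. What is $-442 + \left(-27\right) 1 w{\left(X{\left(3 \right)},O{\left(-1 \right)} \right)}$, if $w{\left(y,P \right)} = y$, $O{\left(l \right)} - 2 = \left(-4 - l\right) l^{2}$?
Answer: $-604$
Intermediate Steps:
$O{\left(l \right)} = 2 + l^{2} \left(-4 - l\right)$ ($O{\left(l \right)} = 2 + \left(-4 - l\right) l^{2} = 2 + l^{2} \left(-4 - l\right)$)
$-442 + \left(-27\right) 1 w{\left(X{\left(3 \right)},O{\left(-1 \right)} \right)} = -442 + \left(-27\right) 1 \cdot 6 = -442 - 162 = -604$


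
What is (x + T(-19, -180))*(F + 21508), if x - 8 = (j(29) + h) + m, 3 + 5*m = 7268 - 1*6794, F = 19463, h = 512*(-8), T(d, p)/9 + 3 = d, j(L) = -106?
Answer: -880425819/5 ≈ -1.7609e+8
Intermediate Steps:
T(d, p) = -27 + 9*d
h = -4096
m = 471/5 (m = -⅗ + (7268 - 1*6794)/5 = -⅗ + (7268 - 6794)/5 = -⅗ + (⅕)*474 = -⅗ + 474/5 = 471/5 ≈ 94.200)
x = -20499/5 (x = 8 + ((-106 - 4096) + 471/5) = 8 + (-4202 + 471/5) = 8 - 20539/5 = -20499/5 ≈ -4099.8)
(x + T(-19, -180))*(F + 21508) = (-20499/5 + (-27 + 9*(-19)))*(19463 + 21508) = (-20499/5 + (-27 - 171))*40971 = (-20499/5 - 198)*40971 = -21489/5*40971 = -880425819/5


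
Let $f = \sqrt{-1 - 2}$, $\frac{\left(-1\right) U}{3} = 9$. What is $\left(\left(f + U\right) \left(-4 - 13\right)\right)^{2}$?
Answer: $209814 - 15606 i \sqrt{3} \approx 2.0981 \cdot 10^{5} - 27030.0 i$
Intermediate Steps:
$U = -27$ ($U = \left(-3\right) 9 = -27$)
$f = i \sqrt{3}$ ($f = \sqrt{-3} = i \sqrt{3} \approx 1.732 i$)
$\left(\left(f + U\right) \left(-4 - 13\right)\right)^{2} = \left(\left(i \sqrt{3} - 27\right) \left(-4 - 13\right)\right)^{2} = \left(\left(-27 + i \sqrt{3}\right) \left(-17\right)\right)^{2} = \left(459 - 17 i \sqrt{3}\right)^{2}$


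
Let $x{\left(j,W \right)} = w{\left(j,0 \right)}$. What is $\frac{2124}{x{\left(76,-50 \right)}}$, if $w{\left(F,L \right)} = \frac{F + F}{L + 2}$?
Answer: $\frac{531}{19} \approx 27.947$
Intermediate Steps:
$w{\left(F,L \right)} = \frac{2 F}{2 + L}$
$x{\left(j,W \right)} = j$ ($x{\left(j,W \right)} = \frac{2 j}{2 + 0} = \frac{2 j}{2} = 2 j \frac{1}{2} = j$)
$\frac{2124}{x{\left(76,-50 \right)}} = \frac{2124}{76} = 2124 \cdot \frac{1}{76} = \frac{531}{19}$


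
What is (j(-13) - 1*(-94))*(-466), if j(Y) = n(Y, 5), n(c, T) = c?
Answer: -37746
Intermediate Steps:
j(Y) = Y
(j(-13) - 1*(-94))*(-466) = (-13 - 1*(-94))*(-466) = (-13 + 94)*(-466) = 81*(-466) = -37746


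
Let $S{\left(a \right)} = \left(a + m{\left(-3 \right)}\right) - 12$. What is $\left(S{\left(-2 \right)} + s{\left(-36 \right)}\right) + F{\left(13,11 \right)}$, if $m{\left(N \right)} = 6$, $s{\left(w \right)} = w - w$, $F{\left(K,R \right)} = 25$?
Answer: $17$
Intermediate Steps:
$s{\left(w \right)} = 0$
$S{\left(a \right)} = -6 + a$ ($S{\left(a \right)} = \left(a + 6\right) - 12 = \left(6 + a\right) - 12 = -6 + a$)
$\left(S{\left(-2 \right)} + s{\left(-36 \right)}\right) + F{\left(13,11 \right)} = \left(\left(-6 - 2\right) + 0\right) + 25 = \left(-8 + 0\right) + 25 = -8 + 25 = 17$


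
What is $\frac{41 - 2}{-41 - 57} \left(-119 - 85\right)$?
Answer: $\frac{3978}{49} \approx 81.184$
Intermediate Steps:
$\frac{41 - 2}{-41 - 57} \left(-119 - 85\right) = \frac{39}{-98} \left(-204\right) = 39 \left(- \frac{1}{98}\right) \left(-204\right) = \left(- \frac{39}{98}\right) \left(-204\right) = \frac{3978}{49}$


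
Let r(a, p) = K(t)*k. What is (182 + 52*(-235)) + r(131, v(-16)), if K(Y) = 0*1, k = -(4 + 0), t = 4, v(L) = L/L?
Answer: -12038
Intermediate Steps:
v(L) = 1
k = -4 (k = -1*4 = -4)
K(Y) = 0
r(a, p) = 0 (r(a, p) = 0*(-4) = 0)
(182 + 52*(-235)) + r(131, v(-16)) = (182 + 52*(-235)) + 0 = (182 - 12220) + 0 = -12038 + 0 = -12038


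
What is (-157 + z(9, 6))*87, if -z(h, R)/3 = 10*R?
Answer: -29319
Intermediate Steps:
z(h, R) = -30*R
(-157 + z(9, 6))*87 = (-157 - 30*6)*87 = (-157 - 180)*87 = -337*87 = -29319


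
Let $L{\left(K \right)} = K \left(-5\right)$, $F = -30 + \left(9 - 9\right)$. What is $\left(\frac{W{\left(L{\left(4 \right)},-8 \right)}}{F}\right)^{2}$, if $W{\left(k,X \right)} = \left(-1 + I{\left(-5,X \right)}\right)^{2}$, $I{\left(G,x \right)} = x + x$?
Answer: $\frac{83521}{900} \approx 92.801$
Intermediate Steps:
$I{\left(G,x \right)} = 2 x$
$F = -30$ ($F = -30 + \left(9 - 9\right) = -30 + 0 = -30$)
$L{\left(K \right)} = - 5 K$
$W{\left(k,X \right)} = \left(-1 + 2 X\right)^{2}$
$\left(\frac{W{\left(L{\left(4 \right)},-8 \right)}}{F}\right)^{2} = \left(\frac{\left(-1 + 2 \left(-8\right)\right)^{2}}{-30}\right)^{2} = \left(\left(-1 - 16\right)^{2} \left(- \frac{1}{30}\right)\right)^{2} = \left(\left(-17\right)^{2} \left(- \frac{1}{30}\right)\right)^{2} = \left(289 \left(- \frac{1}{30}\right)\right)^{2} = \left(- \frac{289}{30}\right)^{2} = \frac{83521}{900}$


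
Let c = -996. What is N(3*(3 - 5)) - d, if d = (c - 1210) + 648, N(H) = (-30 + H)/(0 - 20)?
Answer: 7799/5 ≈ 1559.8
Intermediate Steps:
N(H) = 3/2 - H/20 (N(H) = (-30 + H)/(-20) = (-30 + H)*(-1/20) = 3/2 - H/20)
d = -1558 (d = (-996 - 1210) + 648 = -2206 + 648 = -1558)
N(3*(3 - 5)) - d = (3/2 - 3*(3 - 5)/20) - 1*(-1558) = (3/2 - 3*(-2)/20) + 1558 = (3/2 - 1/20*(-6)) + 1558 = (3/2 + 3/10) + 1558 = 9/5 + 1558 = 7799/5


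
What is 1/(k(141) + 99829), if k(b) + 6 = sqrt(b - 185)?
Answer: 99823/9964631373 - 2*I*sqrt(11)/9964631373 ≈ 1.0018e-5 - 6.6568e-10*I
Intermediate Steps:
k(b) = -6 + sqrt(-185 + b) (k(b) = -6 + sqrt(b - 185) = -6 + sqrt(-185 + b))
1/(k(141) + 99829) = 1/((-6 + sqrt(-185 + 141)) + 99829) = 1/((-6 + sqrt(-44)) + 99829) = 1/((-6 + 2*I*sqrt(11)) + 99829) = 1/(99823 + 2*I*sqrt(11))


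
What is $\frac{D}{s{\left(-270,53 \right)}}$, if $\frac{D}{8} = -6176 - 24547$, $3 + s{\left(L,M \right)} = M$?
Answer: $- \frac{122892}{25} \approx -4915.7$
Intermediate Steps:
$s{\left(L,M \right)} = -3 + M$
$D = -245784$ ($D = 8 \left(-6176 - 24547\right) = 8 \left(-30723\right) = -245784$)
$\frac{D}{s{\left(-270,53 \right)}} = - \frac{245784}{-3 + 53} = - \frac{245784}{50} = \left(-245784\right) \frac{1}{50} = - \frac{122892}{25}$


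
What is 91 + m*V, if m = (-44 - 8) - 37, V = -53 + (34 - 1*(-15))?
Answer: 447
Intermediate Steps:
V = -4 (V = -53 + (34 + 15) = -53 + 49 = -4)
m = -89 (m = -52 - 37 = -89)
91 + m*V = 91 - 89*(-4) = 91 + 356 = 447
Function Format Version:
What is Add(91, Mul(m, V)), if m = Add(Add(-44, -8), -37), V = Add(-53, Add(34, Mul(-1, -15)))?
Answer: 447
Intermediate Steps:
V = -4 (V = Add(-53, Add(34, 15)) = Add(-53, 49) = -4)
m = -89 (m = Add(-52, -37) = -89)
Add(91, Mul(m, V)) = Add(91, Mul(-89, -4)) = Add(91, 356) = 447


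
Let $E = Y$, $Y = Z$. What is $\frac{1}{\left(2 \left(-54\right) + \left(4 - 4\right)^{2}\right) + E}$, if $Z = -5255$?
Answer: $- \frac{1}{5363} \approx -0.00018646$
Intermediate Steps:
$Y = -5255$
$E = -5255$
$\frac{1}{\left(2 \left(-54\right) + \left(4 - 4\right)^{2}\right) + E} = \frac{1}{\left(2 \left(-54\right) + \left(4 - 4\right)^{2}\right) - 5255} = \frac{1}{\left(-108 + 0^{2}\right) - 5255} = \frac{1}{\left(-108 + 0\right) - 5255} = \frac{1}{-108 - 5255} = \frac{1}{-5363} = - \frac{1}{5363}$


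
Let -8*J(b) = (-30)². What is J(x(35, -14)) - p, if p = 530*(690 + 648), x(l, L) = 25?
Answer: -1418505/2 ≈ -7.0925e+5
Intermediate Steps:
p = 709140 (p = 530*1338 = 709140)
J(b) = -225/2 (J(b) = -⅛*(-30)² = -⅛*900 = -225/2)
J(x(35, -14)) - p = -225/2 - 1*709140 = -225/2 - 709140 = -1418505/2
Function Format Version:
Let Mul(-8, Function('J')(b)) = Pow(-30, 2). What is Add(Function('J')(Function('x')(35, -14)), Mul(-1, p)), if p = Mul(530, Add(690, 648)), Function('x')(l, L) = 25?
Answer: Rational(-1418505, 2) ≈ -7.0925e+5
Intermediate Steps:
p = 709140 (p = Mul(530, 1338) = 709140)
Function('J')(b) = Rational(-225, 2) (Function('J')(b) = Mul(Rational(-1, 8), Pow(-30, 2)) = Mul(Rational(-1, 8), 900) = Rational(-225, 2))
Add(Function('J')(Function('x')(35, -14)), Mul(-1, p)) = Add(Rational(-225, 2), Mul(-1, 709140)) = Add(Rational(-225, 2), -709140) = Rational(-1418505, 2)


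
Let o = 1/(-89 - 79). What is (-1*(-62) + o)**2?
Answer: 108472225/28224 ≈ 3843.3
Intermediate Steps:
o = -1/168 (o = 1/(-168) = -1/168 ≈ -0.0059524)
(-1*(-62) + o)**2 = (-1*(-62) - 1/168)**2 = (62 - 1/168)**2 = (10415/168)**2 = 108472225/28224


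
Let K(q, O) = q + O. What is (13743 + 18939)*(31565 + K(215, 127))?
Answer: 1042784574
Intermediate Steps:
K(q, O) = O + q
(13743 + 18939)*(31565 + K(215, 127)) = (13743 + 18939)*(31565 + (127 + 215)) = 32682*(31565 + 342) = 32682*31907 = 1042784574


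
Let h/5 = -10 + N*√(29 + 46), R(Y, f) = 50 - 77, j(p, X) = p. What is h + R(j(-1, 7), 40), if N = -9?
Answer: -77 - 225*√3 ≈ -466.71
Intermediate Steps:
R(Y, f) = -27
h = -50 - 225*√3 (h = 5*(-10 - 9*√(29 + 46)) = 5*(-10 - 45*√3) = -50 - 225*√3 ≈ -439.71)
h + R(j(-1, 7), 40) = (-50 - 225*√3) - 27 = -77 - 225*√3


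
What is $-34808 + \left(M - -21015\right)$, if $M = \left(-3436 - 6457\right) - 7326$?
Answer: $-31012$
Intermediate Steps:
$M = -17219$ ($M = -9893 - 7326 = -17219$)
$-34808 + \left(M - -21015\right) = -34808 - -3796 = -34808 + \left(-17219 + 21015\right) = -34808 + 3796 = -31012$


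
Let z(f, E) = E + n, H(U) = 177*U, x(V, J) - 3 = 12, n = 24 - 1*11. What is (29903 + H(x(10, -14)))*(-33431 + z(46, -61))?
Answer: -1090009282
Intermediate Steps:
n = 13 (n = 24 - 11 = 13)
x(V, J) = 15 (x(V, J) = 3 + 12 = 15)
z(f, E) = 13 + E (z(f, E) = E + 13 = 13 + E)
(29903 + H(x(10, -14)))*(-33431 + z(46, -61)) = (29903 + 177*15)*(-33431 + (13 - 61)) = (29903 + 2655)*(-33431 - 48) = 32558*(-33479) = -1090009282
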